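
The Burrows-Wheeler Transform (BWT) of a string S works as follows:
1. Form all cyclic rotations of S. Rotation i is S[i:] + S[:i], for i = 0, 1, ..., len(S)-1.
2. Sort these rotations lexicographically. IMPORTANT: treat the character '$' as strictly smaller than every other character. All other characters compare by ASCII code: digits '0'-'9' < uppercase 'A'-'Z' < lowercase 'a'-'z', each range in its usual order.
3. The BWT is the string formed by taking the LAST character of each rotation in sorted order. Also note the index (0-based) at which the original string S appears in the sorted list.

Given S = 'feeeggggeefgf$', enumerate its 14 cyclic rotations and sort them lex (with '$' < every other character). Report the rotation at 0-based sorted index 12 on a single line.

All 14 rotations (rotation i = S[i:]+S[:i]):
  rot[0] = feeeggggeefgf$
  rot[1] = eeeggggeefgf$f
  rot[2] = eeggggeefgf$fe
  rot[3] = eggggeefgf$fee
  rot[4] = ggggeefgf$feee
  rot[5] = gggeefgf$feeeg
  rot[6] = ggeefgf$feeegg
  rot[7] = geefgf$feeeggg
  rot[8] = eefgf$feeegggg
  rot[9] = efgf$feeegggge
  rot[10] = fgf$feeeggggee
  rot[11] = gf$feeeggggeef
  rot[12] = f$feeeggggeefg
  rot[13] = $feeeggggeefgf
Sorted (with $ < everything):
  sorted[0] = $feeeggggeefgf
  sorted[1] = eeeggggeefgf$f
  sorted[2] = eefgf$feeegggg
  sorted[3] = eeggggeefgf$fe
  sorted[4] = efgf$feeegggge
  sorted[5] = eggggeefgf$fee
  sorted[6] = f$feeeggggeefg
  sorted[7] = feeeggggeefgf$
  sorted[8] = fgf$feeeggggee
  sorted[9] = geefgf$feeeggg
  sorted[10] = gf$feeeggggeef
  sorted[11] = ggeefgf$feeegg
  sorted[12] = gggeefgf$feeeg
  sorted[13] = ggggeefgf$feee
sorted[12] = gggeefgf$feeeg

Answer: gggeefgf$feeeg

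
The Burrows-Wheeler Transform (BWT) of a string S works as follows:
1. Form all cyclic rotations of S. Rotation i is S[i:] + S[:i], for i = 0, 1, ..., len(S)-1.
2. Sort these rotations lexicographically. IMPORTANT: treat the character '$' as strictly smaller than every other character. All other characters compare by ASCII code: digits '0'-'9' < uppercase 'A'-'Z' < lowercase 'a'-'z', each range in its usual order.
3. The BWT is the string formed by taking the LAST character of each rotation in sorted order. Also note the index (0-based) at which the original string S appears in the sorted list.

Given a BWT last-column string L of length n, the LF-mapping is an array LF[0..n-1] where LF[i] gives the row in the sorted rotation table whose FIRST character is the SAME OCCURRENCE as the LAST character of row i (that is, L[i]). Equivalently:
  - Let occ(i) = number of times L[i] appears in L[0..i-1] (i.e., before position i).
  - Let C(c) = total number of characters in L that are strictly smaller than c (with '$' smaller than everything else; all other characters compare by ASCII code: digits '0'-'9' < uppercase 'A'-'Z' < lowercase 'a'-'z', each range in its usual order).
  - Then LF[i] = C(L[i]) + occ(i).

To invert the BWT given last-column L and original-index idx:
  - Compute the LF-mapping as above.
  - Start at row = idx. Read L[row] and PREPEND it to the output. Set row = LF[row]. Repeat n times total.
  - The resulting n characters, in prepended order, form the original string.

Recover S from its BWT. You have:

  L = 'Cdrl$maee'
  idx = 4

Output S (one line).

Answer: emeraldC$

Derivation:
LF mapping: 1 3 8 6 0 7 2 4 5
Walk LF starting at row 4, prepending L[row]:
  step 1: row=4, L[4]='$', prepend. Next row=LF[4]=0
  step 2: row=0, L[0]='C', prepend. Next row=LF[0]=1
  step 3: row=1, L[1]='d', prepend. Next row=LF[1]=3
  step 4: row=3, L[3]='l', prepend. Next row=LF[3]=6
  step 5: row=6, L[6]='a', prepend. Next row=LF[6]=2
  step 6: row=2, L[2]='r', prepend. Next row=LF[2]=8
  step 7: row=8, L[8]='e', prepend. Next row=LF[8]=5
  step 8: row=5, L[5]='m', prepend. Next row=LF[5]=7
  step 9: row=7, L[7]='e', prepend. Next row=LF[7]=4
Reversed output: emeraldC$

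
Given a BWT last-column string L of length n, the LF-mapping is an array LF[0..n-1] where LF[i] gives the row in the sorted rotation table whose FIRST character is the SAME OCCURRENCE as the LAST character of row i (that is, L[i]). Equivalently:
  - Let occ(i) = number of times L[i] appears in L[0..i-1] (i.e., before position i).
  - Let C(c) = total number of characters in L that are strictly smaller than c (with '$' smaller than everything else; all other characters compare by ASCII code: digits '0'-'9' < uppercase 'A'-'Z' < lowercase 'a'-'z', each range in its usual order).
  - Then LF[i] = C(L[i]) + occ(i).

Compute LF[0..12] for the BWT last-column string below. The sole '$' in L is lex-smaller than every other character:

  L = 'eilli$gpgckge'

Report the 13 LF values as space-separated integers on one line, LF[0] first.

Answer: 2 7 10 11 8 0 4 12 5 1 9 6 3

Derivation:
Char counts: '$':1, 'c':1, 'e':2, 'g':3, 'i':2, 'k':1, 'l':2, 'p':1
C (first-col start): C('$')=0, C('c')=1, C('e')=2, C('g')=4, C('i')=7, C('k')=9, C('l')=10, C('p')=12
L[0]='e': occ=0, LF[0]=C('e')+0=2+0=2
L[1]='i': occ=0, LF[1]=C('i')+0=7+0=7
L[2]='l': occ=0, LF[2]=C('l')+0=10+0=10
L[3]='l': occ=1, LF[3]=C('l')+1=10+1=11
L[4]='i': occ=1, LF[4]=C('i')+1=7+1=8
L[5]='$': occ=0, LF[5]=C('$')+0=0+0=0
L[6]='g': occ=0, LF[6]=C('g')+0=4+0=4
L[7]='p': occ=0, LF[7]=C('p')+0=12+0=12
L[8]='g': occ=1, LF[8]=C('g')+1=4+1=5
L[9]='c': occ=0, LF[9]=C('c')+0=1+0=1
L[10]='k': occ=0, LF[10]=C('k')+0=9+0=9
L[11]='g': occ=2, LF[11]=C('g')+2=4+2=6
L[12]='e': occ=1, LF[12]=C('e')+1=2+1=3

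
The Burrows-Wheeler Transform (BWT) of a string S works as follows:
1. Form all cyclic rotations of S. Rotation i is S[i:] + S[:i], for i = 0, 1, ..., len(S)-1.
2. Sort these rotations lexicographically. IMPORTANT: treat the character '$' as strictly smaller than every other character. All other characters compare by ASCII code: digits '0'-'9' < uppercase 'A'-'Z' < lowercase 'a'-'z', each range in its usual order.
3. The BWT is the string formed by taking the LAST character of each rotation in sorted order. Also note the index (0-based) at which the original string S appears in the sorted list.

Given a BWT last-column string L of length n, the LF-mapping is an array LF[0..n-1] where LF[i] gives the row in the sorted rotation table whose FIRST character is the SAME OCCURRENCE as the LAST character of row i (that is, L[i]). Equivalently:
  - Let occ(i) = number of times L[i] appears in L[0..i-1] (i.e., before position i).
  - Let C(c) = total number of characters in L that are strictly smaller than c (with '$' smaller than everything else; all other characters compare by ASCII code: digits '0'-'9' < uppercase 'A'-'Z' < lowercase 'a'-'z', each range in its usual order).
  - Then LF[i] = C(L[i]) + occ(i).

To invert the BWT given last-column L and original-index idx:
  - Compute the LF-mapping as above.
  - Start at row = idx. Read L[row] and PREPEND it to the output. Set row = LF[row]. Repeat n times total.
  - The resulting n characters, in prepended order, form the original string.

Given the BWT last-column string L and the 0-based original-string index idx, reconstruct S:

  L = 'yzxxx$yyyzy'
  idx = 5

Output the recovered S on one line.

LF mapping: 4 9 1 2 3 0 5 6 7 10 8
Walk LF starting at row 5, prepending L[row]:
  step 1: row=5, L[5]='$', prepend. Next row=LF[5]=0
  step 2: row=0, L[0]='y', prepend. Next row=LF[0]=4
  step 3: row=4, L[4]='x', prepend. Next row=LF[4]=3
  step 4: row=3, L[3]='x', prepend. Next row=LF[3]=2
  step 5: row=2, L[2]='x', prepend. Next row=LF[2]=1
  step 6: row=1, L[1]='z', prepend. Next row=LF[1]=9
  step 7: row=9, L[9]='z', prepend. Next row=LF[9]=10
  step 8: row=10, L[10]='y', prepend. Next row=LF[10]=8
  step 9: row=8, L[8]='y', prepend. Next row=LF[8]=7
  step 10: row=7, L[7]='y', prepend. Next row=LF[7]=6
  step 11: row=6, L[6]='y', prepend. Next row=LF[6]=5
Reversed output: yyyyzzxxxy$

Answer: yyyyzzxxxy$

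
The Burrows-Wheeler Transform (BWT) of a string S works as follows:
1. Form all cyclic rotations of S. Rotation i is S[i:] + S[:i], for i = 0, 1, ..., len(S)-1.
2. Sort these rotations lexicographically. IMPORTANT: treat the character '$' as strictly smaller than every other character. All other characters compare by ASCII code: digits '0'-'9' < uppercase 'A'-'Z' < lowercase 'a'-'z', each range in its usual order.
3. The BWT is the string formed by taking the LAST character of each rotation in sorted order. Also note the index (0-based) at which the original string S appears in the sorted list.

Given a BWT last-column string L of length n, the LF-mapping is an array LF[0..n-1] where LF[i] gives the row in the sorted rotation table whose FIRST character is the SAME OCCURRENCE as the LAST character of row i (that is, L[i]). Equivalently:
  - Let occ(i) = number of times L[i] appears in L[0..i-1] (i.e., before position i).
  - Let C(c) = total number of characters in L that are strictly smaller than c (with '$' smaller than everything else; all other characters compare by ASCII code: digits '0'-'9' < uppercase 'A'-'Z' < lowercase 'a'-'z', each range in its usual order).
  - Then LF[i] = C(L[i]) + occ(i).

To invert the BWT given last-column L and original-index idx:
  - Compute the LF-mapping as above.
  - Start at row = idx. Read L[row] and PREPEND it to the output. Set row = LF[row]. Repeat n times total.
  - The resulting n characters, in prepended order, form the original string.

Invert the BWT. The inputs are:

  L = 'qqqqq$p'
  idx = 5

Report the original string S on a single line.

LF mapping: 2 3 4 5 6 0 1
Walk LF starting at row 5, prepending L[row]:
  step 1: row=5, L[5]='$', prepend. Next row=LF[5]=0
  step 2: row=0, L[0]='q', prepend. Next row=LF[0]=2
  step 3: row=2, L[2]='q', prepend. Next row=LF[2]=4
  step 4: row=4, L[4]='q', prepend. Next row=LF[4]=6
  step 5: row=6, L[6]='p', prepend. Next row=LF[6]=1
  step 6: row=1, L[1]='q', prepend. Next row=LF[1]=3
  step 7: row=3, L[3]='q', prepend. Next row=LF[3]=5
Reversed output: qqpqqq$

Answer: qqpqqq$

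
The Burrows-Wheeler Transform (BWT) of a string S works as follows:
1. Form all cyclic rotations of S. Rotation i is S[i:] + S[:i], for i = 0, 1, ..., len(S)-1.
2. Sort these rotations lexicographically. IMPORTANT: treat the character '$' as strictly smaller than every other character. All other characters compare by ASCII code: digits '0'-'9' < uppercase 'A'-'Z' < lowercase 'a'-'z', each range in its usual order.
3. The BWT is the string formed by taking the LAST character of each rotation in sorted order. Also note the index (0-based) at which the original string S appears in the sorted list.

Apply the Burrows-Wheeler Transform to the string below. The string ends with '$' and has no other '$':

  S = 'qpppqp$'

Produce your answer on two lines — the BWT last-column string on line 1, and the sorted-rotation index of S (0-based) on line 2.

All 7 rotations (rotation i = S[i:]+S[:i]):
  rot[0] = qpppqp$
  rot[1] = pppqp$q
  rot[2] = ppqp$qp
  rot[3] = pqp$qpp
  rot[4] = qp$qppp
  rot[5] = p$qpppq
  rot[6] = $qpppqp
Sorted (with $ < everything):
  sorted[0] = $qpppqp  (last char: 'p')
  sorted[1] = p$qpppq  (last char: 'q')
  sorted[2] = pppqp$q  (last char: 'q')
  sorted[3] = ppqp$qp  (last char: 'p')
  sorted[4] = pqp$qpp  (last char: 'p')
  sorted[5] = qp$qppp  (last char: 'p')
  sorted[6] = qpppqp$  (last char: '$')
Last column: pqqppp$
Original string S is at sorted index 6

Answer: pqqppp$
6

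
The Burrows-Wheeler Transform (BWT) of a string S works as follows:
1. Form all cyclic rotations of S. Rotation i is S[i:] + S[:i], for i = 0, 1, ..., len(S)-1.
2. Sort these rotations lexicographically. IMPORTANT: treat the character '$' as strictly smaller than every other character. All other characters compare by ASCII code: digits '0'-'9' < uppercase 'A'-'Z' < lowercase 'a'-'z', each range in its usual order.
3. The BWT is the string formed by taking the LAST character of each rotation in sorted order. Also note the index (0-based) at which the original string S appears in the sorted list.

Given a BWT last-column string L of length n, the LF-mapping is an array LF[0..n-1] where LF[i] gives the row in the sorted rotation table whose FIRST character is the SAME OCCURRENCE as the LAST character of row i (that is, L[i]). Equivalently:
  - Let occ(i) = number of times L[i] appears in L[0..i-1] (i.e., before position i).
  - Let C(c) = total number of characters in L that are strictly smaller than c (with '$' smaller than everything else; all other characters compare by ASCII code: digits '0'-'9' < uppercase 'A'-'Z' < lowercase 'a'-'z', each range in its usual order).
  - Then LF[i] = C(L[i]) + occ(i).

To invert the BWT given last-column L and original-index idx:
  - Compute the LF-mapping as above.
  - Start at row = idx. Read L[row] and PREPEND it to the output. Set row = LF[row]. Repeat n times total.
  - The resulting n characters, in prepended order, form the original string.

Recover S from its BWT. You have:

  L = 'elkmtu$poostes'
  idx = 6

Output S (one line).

Answer: opossumkettle$

Derivation:
LF mapping: 1 4 3 5 11 13 0 8 6 7 9 12 2 10
Walk LF starting at row 6, prepending L[row]:
  step 1: row=6, L[6]='$', prepend. Next row=LF[6]=0
  step 2: row=0, L[0]='e', prepend. Next row=LF[0]=1
  step 3: row=1, L[1]='l', prepend. Next row=LF[1]=4
  step 4: row=4, L[4]='t', prepend. Next row=LF[4]=11
  step 5: row=11, L[11]='t', prepend. Next row=LF[11]=12
  step 6: row=12, L[12]='e', prepend. Next row=LF[12]=2
  step 7: row=2, L[2]='k', prepend. Next row=LF[2]=3
  step 8: row=3, L[3]='m', prepend. Next row=LF[3]=5
  step 9: row=5, L[5]='u', prepend. Next row=LF[5]=13
  step 10: row=13, L[13]='s', prepend. Next row=LF[13]=10
  step 11: row=10, L[10]='s', prepend. Next row=LF[10]=9
  step 12: row=9, L[9]='o', prepend. Next row=LF[9]=7
  step 13: row=7, L[7]='p', prepend. Next row=LF[7]=8
  step 14: row=8, L[8]='o', prepend. Next row=LF[8]=6
Reversed output: opossumkettle$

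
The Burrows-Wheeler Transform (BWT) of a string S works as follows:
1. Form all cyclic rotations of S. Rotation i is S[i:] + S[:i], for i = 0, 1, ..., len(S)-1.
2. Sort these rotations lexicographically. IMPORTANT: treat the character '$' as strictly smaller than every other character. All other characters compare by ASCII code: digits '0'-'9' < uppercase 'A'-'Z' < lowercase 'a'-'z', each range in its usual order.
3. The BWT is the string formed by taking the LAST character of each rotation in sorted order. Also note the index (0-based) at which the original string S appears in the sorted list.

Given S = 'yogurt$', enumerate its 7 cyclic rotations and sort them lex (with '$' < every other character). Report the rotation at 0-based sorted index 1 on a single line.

Answer: gurt$yo

Derivation:
All 7 rotations (rotation i = S[i:]+S[:i]):
  rot[0] = yogurt$
  rot[1] = ogurt$y
  rot[2] = gurt$yo
  rot[3] = urt$yog
  rot[4] = rt$yogu
  rot[5] = t$yogur
  rot[6] = $yogurt
Sorted (with $ < everything):
  sorted[0] = $yogurt
  sorted[1] = gurt$yo
  sorted[2] = ogurt$y
  sorted[3] = rt$yogu
  sorted[4] = t$yogur
  sorted[5] = urt$yog
  sorted[6] = yogurt$
sorted[1] = gurt$yo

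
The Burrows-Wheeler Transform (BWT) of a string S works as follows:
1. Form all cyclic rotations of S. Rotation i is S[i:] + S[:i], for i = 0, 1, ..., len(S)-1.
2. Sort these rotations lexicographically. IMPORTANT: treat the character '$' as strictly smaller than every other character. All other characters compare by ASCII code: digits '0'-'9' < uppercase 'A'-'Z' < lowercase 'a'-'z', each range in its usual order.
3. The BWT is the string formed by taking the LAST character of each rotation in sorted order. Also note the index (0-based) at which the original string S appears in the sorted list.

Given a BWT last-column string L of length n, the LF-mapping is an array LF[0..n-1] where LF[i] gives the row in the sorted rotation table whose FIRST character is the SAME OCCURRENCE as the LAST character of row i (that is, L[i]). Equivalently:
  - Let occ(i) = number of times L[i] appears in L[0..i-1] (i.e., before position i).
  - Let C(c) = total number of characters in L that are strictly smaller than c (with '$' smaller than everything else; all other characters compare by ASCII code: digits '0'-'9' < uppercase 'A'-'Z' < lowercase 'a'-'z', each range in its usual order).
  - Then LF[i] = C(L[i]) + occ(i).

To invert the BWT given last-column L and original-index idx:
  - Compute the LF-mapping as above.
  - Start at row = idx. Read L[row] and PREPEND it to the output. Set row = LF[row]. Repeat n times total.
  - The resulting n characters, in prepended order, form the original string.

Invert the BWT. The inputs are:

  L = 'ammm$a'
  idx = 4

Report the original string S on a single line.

Answer: mamma$

Derivation:
LF mapping: 1 3 4 5 0 2
Walk LF starting at row 4, prepending L[row]:
  step 1: row=4, L[4]='$', prepend. Next row=LF[4]=0
  step 2: row=0, L[0]='a', prepend. Next row=LF[0]=1
  step 3: row=1, L[1]='m', prepend. Next row=LF[1]=3
  step 4: row=3, L[3]='m', prepend. Next row=LF[3]=5
  step 5: row=5, L[5]='a', prepend. Next row=LF[5]=2
  step 6: row=2, L[2]='m', prepend. Next row=LF[2]=4
Reversed output: mamma$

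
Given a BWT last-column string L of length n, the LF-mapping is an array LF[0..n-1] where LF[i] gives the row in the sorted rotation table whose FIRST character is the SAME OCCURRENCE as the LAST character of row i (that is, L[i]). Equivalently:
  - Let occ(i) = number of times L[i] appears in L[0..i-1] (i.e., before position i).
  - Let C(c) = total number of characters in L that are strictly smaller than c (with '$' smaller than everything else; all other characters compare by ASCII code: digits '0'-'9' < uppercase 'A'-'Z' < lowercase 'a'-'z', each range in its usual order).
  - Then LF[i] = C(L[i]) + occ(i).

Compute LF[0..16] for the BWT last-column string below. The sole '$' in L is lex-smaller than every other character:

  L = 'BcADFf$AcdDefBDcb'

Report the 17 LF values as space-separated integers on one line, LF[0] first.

Answer: 3 10 1 5 8 15 0 2 11 13 6 14 16 4 7 12 9

Derivation:
Char counts: '$':1, 'A':2, 'B':2, 'D':3, 'F':1, 'b':1, 'c':3, 'd':1, 'e':1, 'f':2
C (first-col start): C('$')=0, C('A')=1, C('B')=3, C('D')=5, C('F')=8, C('b')=9, C('c')=10, C('d')=13, C('e')=14, C('f')=15
L[0]='B': occ=0, LF[0]=C('B')+0=3+0=3
L[1]='c': occ=0, LF[1]=C('c')+0=10+0=10
L[2]='A': occ=0, LF[2]=C('A')+0=1+0=1
L[3]='D': occ=0, LF[3]=C('D')+0=5+0=5
L[4]='F': occ=0, LF[4]=C('F')+0=8+0=8
L[5]='f': occ=0, LF[5]=C('f')+0=15+0=15
L[6]='$': occ=0, LF[6]=C('$')+0=0+0=0
L[7]='A': occ=1, LF[7]=C('A')+1=1+1=2
L[8]='c': occ=1, LF[8]=C('c')+1=10+1=11
L[9]='d': occ=0, LF[9]=C('d')+0=13+0=13
L[10]='D': occ=1, LF[10]=C('D')+1=5+1=6
L[11]='e': occ=0, LF[11]=C('e')+0=14+0=14
L[12]='f': occ=1, LF[12]=C('f')+1=15+1=16
L[13]='B': occ=1, LF[13]=C('B')+1=3+1=4
L[14]='D': occ=2, LF[14]=C('D')+2=5+2=7
L[15]='c': occ=2, LF[15]=C('c')+2=10+2=12
L[16]='b': occ=0, LF[16]=C('b')+0=9+0=9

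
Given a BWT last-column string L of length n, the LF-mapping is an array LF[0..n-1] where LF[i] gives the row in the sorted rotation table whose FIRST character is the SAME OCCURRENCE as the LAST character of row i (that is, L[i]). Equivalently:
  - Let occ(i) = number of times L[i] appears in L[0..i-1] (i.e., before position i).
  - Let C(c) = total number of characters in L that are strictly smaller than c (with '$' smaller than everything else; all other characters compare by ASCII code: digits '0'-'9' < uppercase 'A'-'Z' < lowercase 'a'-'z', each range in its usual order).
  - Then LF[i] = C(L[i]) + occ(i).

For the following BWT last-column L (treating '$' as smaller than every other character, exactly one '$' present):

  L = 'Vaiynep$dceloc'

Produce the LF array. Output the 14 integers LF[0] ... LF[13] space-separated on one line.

Answer: 1 2 8 13 10 6 12 0 5 3 7 9 11 4

Derivation:
Char counts: '$':1, 'V':1, 'a':1, 'c':2, 'd':1, 'e':2, 'i':1, 'l':1, 'n':1, 'o':1, 'p':1, 'y':1
C (first-col start): C('$')=0, C('V')=1, C('a')=2, C('c')=3, C('d')=5, C('e')=6, C('i')=8, C('l')=9, C('n')=10, C('o')=11, C('p')=12, C('y')=13
L[0]='V': occ=0, LF[0]=C('V')+0=1+0=1
L[1]='a': occ=0, LF[1]=C('a')+0=2+0=2
L[2]='i': occ=0, LF[2]=C('i')+0=8+0=8
L[3]='y': occ=0, LF[3]=C('y')+0=13+0=13
L[4]='n': occ=0, LF[4]=C('n')+0=10+0=10
L[5]='e': occ=0, LF[5]=C('e')+0=6+0=6
L[6]='p': occ=0, LF[6]=C('p')+0=12+0=12
L[7]='$': occ=0, LF[7]=C('$')+0=0+0=0
L[8]='d': occ=0, LF[8]=C('d')+0=5+0=5
L[9]='c': occ=0, LF[9]=C('c')+0=3+0=3
L[10]='e': occ=1, LF[10]=C('e')+1=6+1=7
L[11]='l': occ=0, LF[11]=C('l')+0=9+0=9
L[12]='o': occ=0, LF[12]=C('o')+0=11+0=11
L[13]='c': occ=1, LF[13]=C('c')+1=3+1=4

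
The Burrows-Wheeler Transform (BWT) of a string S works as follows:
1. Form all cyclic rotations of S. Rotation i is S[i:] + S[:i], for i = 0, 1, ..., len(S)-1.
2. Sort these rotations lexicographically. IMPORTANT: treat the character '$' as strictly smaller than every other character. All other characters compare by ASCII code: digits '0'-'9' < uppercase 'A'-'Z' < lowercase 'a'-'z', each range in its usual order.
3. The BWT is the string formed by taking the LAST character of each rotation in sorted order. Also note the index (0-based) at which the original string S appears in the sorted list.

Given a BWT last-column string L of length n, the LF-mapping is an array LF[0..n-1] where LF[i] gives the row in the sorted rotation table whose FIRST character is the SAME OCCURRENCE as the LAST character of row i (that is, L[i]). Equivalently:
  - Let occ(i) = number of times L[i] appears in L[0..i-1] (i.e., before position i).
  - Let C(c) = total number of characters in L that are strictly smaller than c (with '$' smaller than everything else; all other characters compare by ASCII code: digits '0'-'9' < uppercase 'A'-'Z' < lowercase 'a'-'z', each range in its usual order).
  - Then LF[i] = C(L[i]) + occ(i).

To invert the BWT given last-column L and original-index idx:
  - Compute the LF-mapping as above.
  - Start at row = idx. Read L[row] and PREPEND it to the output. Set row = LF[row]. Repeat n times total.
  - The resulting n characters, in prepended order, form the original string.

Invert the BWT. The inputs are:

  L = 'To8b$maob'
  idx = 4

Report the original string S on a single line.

Answer: bamboo8T$

Derivation:
LF mapping: 2 7 1 4 0 6 3 8 5
Walk LF starting at row 4, prepending L[row]:
  step 1: row=4, L[4]='$', prepend. Next row=LF[4]=0
  step 2: row=0, L[0]='T', prepend. Next row=LF[0]=2
  step 3: row=2, L[2]='8', prepend. Next row=LF[2]=1
  step 4: row=1, L[1]='o', prepend. Next row=LF[1]=7
  step 5: row=7, L[7]='o', prepend. Next row=LF[7]=8
  step 6: row=8, L[8]='b', prepend. Next row=LF[8]=5
  step 7: row=5, L[5]='m', prepend. Next row=LF[5]=6
  step 8: row=6, L[6]='a', prepend. Next row=LF[6]=3
  step 9: row=3, L[3]='b', prepend. Next row=LF[3]=4
Reversed output: bamboo8T$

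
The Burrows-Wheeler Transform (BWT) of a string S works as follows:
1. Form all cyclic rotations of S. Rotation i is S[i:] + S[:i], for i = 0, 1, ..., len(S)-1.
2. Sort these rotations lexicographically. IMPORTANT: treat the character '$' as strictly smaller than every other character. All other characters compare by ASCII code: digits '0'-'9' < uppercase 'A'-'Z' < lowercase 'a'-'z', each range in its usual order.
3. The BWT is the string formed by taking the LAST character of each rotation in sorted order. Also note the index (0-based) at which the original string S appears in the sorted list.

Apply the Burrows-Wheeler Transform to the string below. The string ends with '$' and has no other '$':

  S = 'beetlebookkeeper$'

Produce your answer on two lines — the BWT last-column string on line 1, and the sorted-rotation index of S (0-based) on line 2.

All 17 rotations (rotation i = S[i:]+S[:i]):
  rot[0] = beetlebookkeeper$
  rot[1] = eetlebookkeeper$b
  rot[2] = etlebookkeeper$be
  rot[3] = tlebookkeeper$bee
  rot[4] = lebookkeeper$beet
  rot[5] = ebookkeeper$beetl
  rot[6] = bookkeeper$beetle
  rot[7] = ookkeeper$beetleb
  rot[8] = okkeeper$beetlebo
  rot[9] = kkeeper$beetleboo
  rot[10] = keeper$beetlebook
  rot[11] = eeper$beetlebookk
  rot[12] = eper$beetlebookke
  rot[13] = per$beetlebookkee
  rot[14] = er$beetlebookkeep
  rot[15] = r$beetlebookkeepe
  rot[16] = $beetlebookkeeper
Sorted (with $ < everything):
  sorted[0] = $beetlebookkeeper  (last char: 'r')
  sorted[1] = beetlebookkeeper$  (last char: '$')
  sorted[2] = bookkeeper$beetle  (last char: 'e')
  sorted[3] = ebookkeeper$beetl  (last char: 'l')
  sorted[4] = eeper$beetlebookk  (last char: 'k')
  sorted[5] = eetlebookkeeper$b  (last char: 'b')
  sorted[6] = eper$beetlebookke  (last char: 'e')
  sorted[7] = er$beetlebookkeep  (last char: 'p')
  sorted[8] = etlebookkeeper$be  (last char: 'e')
  sorted[9] = keeper$beetlebook  (last char: 'k')
  sorted[10] = kkeeper$beetleboo  (last char: 'o')
  sorted[11] = lebookkeeper$beet  (last char: 't')
  sorted[12] = okkeeper$beetlebo  (last char: 'o')
  sorted[13] = ookkeeper$beetleb  (last char: 'b')
  sorted[14] = per$beetlebookkee  (last char: 'e')
  sorted[15] = r$beetlebookkeepe  (last char: 'e')
  sorted[16] = tlebookkeeper$bee  (last char: 'e')
Last column: r$elkbepekotobeee
Original string S is at sorted index 1

Answer: r$elkbepekotobeee
1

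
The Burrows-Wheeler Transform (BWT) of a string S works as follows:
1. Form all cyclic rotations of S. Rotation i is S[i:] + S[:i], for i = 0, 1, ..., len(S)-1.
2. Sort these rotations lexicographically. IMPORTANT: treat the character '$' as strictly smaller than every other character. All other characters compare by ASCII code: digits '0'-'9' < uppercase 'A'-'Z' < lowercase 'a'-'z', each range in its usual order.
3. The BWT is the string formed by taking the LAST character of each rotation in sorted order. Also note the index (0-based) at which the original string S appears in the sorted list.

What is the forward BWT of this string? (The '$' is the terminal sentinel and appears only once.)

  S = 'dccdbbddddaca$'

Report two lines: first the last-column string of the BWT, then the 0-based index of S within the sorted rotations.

All 14 rotations (rotation i = S[i:]+S[:i]):
  rot[0] = dccdbbddddaca$
  rot[1] = ccdbbddddaca$d
  rot[2] = cdbbddddaca$dc
  rot[3] = dbbddddaca$dcc
  rot[4] = bbddddaca$dccd
  rot[5] = bddddaca$dccdb
  rot[6] = ddddaca$dccdbb
  rot[7] = dddaca$dccdbbd
  rot[8] = ddaca$dccdbbdd
  rot[9] = daca$dccdbbddd
  rot[10] = aca$dccdbbdddd
  rot[11] = ca$dccdbbdddda
  rot[12] = a$dccdbbddddac
  rot[13] = $dccdbbddddaca
Sorted (with $ < everything):
  sorted[0] = $dccdbbddddaca  (last char: 'a')
  sorted[1] = a$dccdbbddddac  (last char: 'c')
  sorted[2] = aca$dccdbbdddd  (last char: 'd')
  sorted[3] = bbddddaca$dccd  (last char: 'd')
  sorted[4] = bddddaca$dccdb  (last char: 'b')
  sorted[5] = ca$dccdbbdddda  (last char: 'a')
  sorted[6] = ccdbbddddaca$d  (last char: 'd')
  sorted[7] = cdbbddddaca$dc  (last char: 'c')
  sorted[8] = daca$dccdbbddd  (last char: 'd')
  sorted[9] = dbbddddaca$dcc  (last char: 'c')
  sorted[10] = dccdbbddddaca$  (last char: '$')
  sorted[11] = ddaca$dccdbbdd  (last char: 'd')
  sorted[12] = dddaca$dccdbbd  (last char: 'd')
  sorted[13] = ddddaca$dccdbb  (last char: 'b')
Last column: acddbadcdc$ddb
Original string S is at sorted index 10

Answer: acddbadcdc$ddb
10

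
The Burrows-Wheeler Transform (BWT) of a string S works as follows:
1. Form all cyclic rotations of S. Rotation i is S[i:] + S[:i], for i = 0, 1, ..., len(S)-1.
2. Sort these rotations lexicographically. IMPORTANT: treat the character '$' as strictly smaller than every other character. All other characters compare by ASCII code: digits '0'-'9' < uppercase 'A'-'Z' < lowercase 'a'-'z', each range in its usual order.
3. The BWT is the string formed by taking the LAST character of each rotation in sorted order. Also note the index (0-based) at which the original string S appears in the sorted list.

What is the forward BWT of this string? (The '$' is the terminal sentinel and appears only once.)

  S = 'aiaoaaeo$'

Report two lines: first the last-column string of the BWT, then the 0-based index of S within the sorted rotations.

Answer: ooa$iaaea
3

Derivation:
All 9 rotations (rotation i = S[i:]+S[:i]):
  rot[0] = aiaoaaeo$
  rot[1] = iaoaaeo$a
  rot[2] = aoaaeo$ai
  rot[3] = oaaeo$aia
  rot[4] = aaeo$aiao
  rot[5] = aeo$aiaoa
  rot[6] = eo$aiaoaa
  rot[7] = o$aiaoaae
  rot[8] = $aiaoaaeo
Sorted (with $ < everything):
  sorted[0] = $aiaoaaeo  (last char: 'o')
  sorted[1] = aaeo$aiao  (last char: 'o')
  sorted[2] = aeo$aiaoa  (last char: 'a')
  sorted[3] = aiaoaaeo$  (last char: '$')
  sorted[4] = aoaaeo$ai  (last char: 'i')
  sorted[5] = eo$aiaoaa  (last char: 'a')
  sorted[6] = iaoaaeo$a  (last char: 'a')
  sorted[7] = o$aiaoaae  (last char: 'e')
  sorted[8] = oaaeo$aia  (last char: 'a')
Last column: ooa$iaaea
Original string S is at sorted index 3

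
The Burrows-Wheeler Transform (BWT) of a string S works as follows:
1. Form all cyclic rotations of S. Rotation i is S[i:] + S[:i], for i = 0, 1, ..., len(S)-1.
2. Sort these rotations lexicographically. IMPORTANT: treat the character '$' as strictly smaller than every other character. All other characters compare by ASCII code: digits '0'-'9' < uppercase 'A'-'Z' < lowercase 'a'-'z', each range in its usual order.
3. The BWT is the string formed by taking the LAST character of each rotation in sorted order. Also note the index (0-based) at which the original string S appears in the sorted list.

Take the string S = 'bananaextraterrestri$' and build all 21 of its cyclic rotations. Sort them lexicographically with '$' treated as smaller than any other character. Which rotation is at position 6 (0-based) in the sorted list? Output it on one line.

Answer: errestri$bananaextrat

Derivation:
All 21 rotations (rotation i = S[i:]+S[:i]):
  rot[0] = bananaextraterrestri$
  rot[1] = ananaextraterrestri$b
  rot[2] = nanaextraterrestri$ba
  rot[3] = anaextraterrestri$ban
  rot[4] = naextraterrestri$bana
  rot[5] = aextraterrestri$banan
  rot[6] = extraterrestri$banana
  rot[7] = xtraterrestri$bananae
  rot[8] = traterrestri$bananaex
  rot[9] = raterrestri$bananaext
  rot[10] = aterrestri$bananaextr
  rot[11] = terrestri$bananaextra
  rot[12] = errestri$bananaextrat
  rot[13] = rrestri$bananaextrate
  rot[14] = restri$bananaextrater
  rot[15] = estri$bananaextraterr
  rot[16] = stri$bananaextraterre
  rot[17] = tri$bananaextraterres
  rot[18] = ri$bananaextraterrest
  rot[19] = i$bananaextraterrestr
  rot[20] = $bananaextraterrestri
Sorted (with $ < everything):
  sorted[0] = $bananaextraterrestri
  sorted[1] = aextraterrestri$banan
  sorted[2] = anaextraterrestri$ban
  sorted[3] = ananaextraterrestri$b
  sorted[4] = aterrestri$bananaextr
  sorted[5] = bananaextraterrestri$
  sorted[6] = errestri$bananaextrat
  sorted[7] = estri$bananaextraterr
  sorted[8] = extraterrestri$banana
  sorted[9] = i$bananaextraterrestr
  sorted[10] = naextraterrestri$bana
  sorted[11] = nanaextraterrestri$ba
  sorted[12] = raterrestri$bananaext
  sorted[13] = restri$bananaextrater
  sorted[14] = ri$bananaextraterrest
  sorted[15] = rrestri$bananaextrate
  sorted[16] = stri$bananaextraterre
  sorted[17] = terrestri$bananaextra
  sorted[18] = traterrestri$bananaex
  sorted[19] = tri$bananaextraterres
  sorted[20] = xtraterrestri$bananae
sorted[6] = errestri$bananaextrat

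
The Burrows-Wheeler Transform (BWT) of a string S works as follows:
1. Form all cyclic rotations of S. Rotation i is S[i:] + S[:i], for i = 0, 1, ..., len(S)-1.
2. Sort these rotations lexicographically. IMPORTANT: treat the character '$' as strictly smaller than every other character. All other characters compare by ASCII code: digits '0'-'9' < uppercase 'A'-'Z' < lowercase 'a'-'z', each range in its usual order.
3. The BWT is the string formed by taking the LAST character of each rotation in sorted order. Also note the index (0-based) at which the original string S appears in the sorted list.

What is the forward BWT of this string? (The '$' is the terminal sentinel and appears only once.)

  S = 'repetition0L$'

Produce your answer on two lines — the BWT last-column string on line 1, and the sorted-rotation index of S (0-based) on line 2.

All 13 rotations (rotation i = S[i:]+S[:i]):
  rot[0] = repetition0L$
  rot[1] = epetition0L$r
  rot[2] = petition0L$re
  rot[3] = etition0L$rep
  rot[4] = tition0L$repe
  rot[5] = ition0L$repet
  rot[6] = tion0L$repeti
  rot[7] = ion0L$repetit
  rot[8] = on0L$repetiti
  rot[9] = n0L$repetitio
  rot[10] = 0L$repetition
  rot[11] = L$repetition0
  rot[12] = $repetition0L
Sorted (with $ < everything):
  sorted[0] = $repetition0L  (last char: 'L')
  sorted[1] = 0L$repetition  (last char: 'n')
  sorted[2] = L$repetition0  (last char: '0')
  sorted[3] = epetition0L$r  (last char: 'r')
  sorted[4] = etition0L$rep  (last char: 'p')
  sorted[5] = ion0L$repetit  (last char: 't')
  sorted[6] = ition0L$repet  (last char: 't')
  sorted[7] = n0L$repetitio  (last char: 'o')
  sorted[8] = on0L$repetiti  (last char: 'i')
  sorted[9] = petition0L$re  (last char: 'e')
  sorted[10] = repetition0L$  (last char: '$')
  sorted[11] = tion0L$repeti  (last char: 'i')
  sorted[12] = tition0L$repe  (last char: 'e')
Last column: Ln0rpttoie$ie
Original string S is at sorted index 10

Answer: Ln0rpttoie$ie
10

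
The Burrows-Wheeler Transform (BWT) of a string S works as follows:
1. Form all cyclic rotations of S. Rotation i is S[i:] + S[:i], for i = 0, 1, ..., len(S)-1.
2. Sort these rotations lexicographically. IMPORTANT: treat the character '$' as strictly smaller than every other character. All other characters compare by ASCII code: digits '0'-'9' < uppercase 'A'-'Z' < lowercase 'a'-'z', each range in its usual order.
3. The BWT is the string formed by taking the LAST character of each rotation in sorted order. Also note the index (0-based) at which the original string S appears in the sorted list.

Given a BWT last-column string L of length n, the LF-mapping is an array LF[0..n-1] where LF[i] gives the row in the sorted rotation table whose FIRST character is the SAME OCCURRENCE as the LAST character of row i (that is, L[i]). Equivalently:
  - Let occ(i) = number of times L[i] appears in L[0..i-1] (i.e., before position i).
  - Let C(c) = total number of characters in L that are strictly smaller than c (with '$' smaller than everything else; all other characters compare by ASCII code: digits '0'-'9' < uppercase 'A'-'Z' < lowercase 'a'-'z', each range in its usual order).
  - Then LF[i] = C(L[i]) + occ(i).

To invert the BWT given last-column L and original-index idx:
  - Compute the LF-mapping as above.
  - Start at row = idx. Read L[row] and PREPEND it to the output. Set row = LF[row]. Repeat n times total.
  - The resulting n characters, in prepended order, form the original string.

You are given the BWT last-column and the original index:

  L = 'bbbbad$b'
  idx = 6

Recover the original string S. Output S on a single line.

Answer: bdbbabb$

Derivation:
LF mapping: 2 3 4 5 1 7 0 6
Walk LF starting at row 6, prepending L[row]:
  step 1: row=6, L[6]='$', prepend. Next row=LF[6]=0
  step 2: row=0, L[0]='b', prepend. Next row=LF[0]=2
  step 3: row=2, L[2]='b', prepend. Next row=LF[2]=4
  step 4: row=4, L[4]='a', prepend. Next row=LF[4]=1
  step 5: row=1, L[1]='b', prepend. Next row=LF[1]=3
  step 6: row=3, L[3]='b', prepend. Next row=LF[3]=5
  step 7: row=5, L[5]='d', prepend. Next row=LF[5]=7
  step 8: row=7, L[7]='b', prepend. Next row=LF[7]=6
Reversed output: bdbbabb$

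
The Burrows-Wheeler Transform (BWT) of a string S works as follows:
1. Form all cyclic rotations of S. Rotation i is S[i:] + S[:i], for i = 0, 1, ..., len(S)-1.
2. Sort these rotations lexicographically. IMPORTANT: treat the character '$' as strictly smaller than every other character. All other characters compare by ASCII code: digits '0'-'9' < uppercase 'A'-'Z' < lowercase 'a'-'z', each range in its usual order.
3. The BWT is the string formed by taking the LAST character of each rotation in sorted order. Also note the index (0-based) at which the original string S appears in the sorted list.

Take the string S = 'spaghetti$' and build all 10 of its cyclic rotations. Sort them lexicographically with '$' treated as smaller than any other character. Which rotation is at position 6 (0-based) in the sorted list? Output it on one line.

Answer: paghetti$s

Derivation:
All 10 rotations (rotation i = S[i:]+S[:i]):
  rot[0] = spaghetti$
  rot[1] = paghetti$s
  rot[2] = aghetti$sp
  rot[3] = ghetti$spa
  rot[4] = hetti$spag
  rot[5] = etti$spagh
  rot[6] = tti$spaghe
  rot[7] = ti$spaghet
  rot[8] = i$spaghett
  rot[9] = $spaghetti
Sorted (with $ < everything):
  sorted[0] = $spaghetti
  sorted[1] = aghetti$sp
  sorted[2] = etti$spagh
  sorted[3] = ghetti$spa
  sorted[4] = hetti$spag
  sorted[5] = i$spaghett
  sorted[6] = paghetti$s
  sorted[7] = spaghetti$
  sorted[8] = ti$spaghet
  sorted[9] = tti$spaghe
sorted[6] = paghetti$s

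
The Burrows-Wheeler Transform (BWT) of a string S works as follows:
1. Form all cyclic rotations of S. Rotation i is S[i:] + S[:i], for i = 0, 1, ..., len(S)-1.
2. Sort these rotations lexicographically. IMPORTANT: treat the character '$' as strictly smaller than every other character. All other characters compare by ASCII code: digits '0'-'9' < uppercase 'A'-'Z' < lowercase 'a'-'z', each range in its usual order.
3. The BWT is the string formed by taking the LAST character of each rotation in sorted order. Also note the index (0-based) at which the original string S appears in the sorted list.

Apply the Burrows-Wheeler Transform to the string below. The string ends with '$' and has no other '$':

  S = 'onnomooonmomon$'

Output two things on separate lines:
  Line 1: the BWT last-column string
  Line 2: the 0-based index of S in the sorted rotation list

Answer: nnooooonmnmo$om
12

Derivation:
All 15 rotations (rotation i = S[i:]+S[:i]):
  rot[0] = onnomooonmomon$
  rot[1] = nnomooonmomon$o
  rot[2] = nomooonmomon$on
  rot[3] = omooonmomon$onn
  rot[4] = mooonmomon$onno
  rot[5] = ooonmomon$onnom
  rot[6] = oonmomon$onnomo
  rot[7] = onmomon$onnomoo
  rot[8] = nmomon$onnomooo
  rot[9] = momon$onnomooon
  rot[10] = omon$onnomooonm
  rot[11] = mon$onnomooonmo
  rot[12] = on$onnomooonmom
  rot[13] = n$onnomooonmomo
  rot[14] = $onnomooonmomon
Sorted (with $ < everything):
  sorted[0] = $onnomooonmomon  (last char: 'n')
  sorted[1] = momon$onnomooon  (last char: 'n')
  sorted[2] = mon$onnomooonmo  (last char: 'o')
  sorted[3] = mooonmomon$onno  (last char: 'o')
  sorted[4] = n$onnomooonmomo  (last char: 'o')
  sorted[5] = nmomon$onnomooo  (last char: 'o')
  sorted[6] = nnomooonmomon$o  (last char: 'o')
  sorted[7] = nomooonmomon$on  (last char: 'n')
  sorted[8] = omon$onnomooonm  (last char: 'm')
  sorted[9] = omooonmomon$onn  (last char: 'n')
  sorted[10] = on$onnomooonmom  (last char: 'm')
  sorted[11] = onmomon$onnomoo  (last char: 'o')
  sorted[12] = onnomooonmomon$  (last char: '$')
  sorted[13] = oonmomon$onnomo  (last char: 'o')
  sorted[14] = ooonmomon$onnom  (last char: 'm')
Last column: nnooooonmnmo$om
Original string S is at sorted index 12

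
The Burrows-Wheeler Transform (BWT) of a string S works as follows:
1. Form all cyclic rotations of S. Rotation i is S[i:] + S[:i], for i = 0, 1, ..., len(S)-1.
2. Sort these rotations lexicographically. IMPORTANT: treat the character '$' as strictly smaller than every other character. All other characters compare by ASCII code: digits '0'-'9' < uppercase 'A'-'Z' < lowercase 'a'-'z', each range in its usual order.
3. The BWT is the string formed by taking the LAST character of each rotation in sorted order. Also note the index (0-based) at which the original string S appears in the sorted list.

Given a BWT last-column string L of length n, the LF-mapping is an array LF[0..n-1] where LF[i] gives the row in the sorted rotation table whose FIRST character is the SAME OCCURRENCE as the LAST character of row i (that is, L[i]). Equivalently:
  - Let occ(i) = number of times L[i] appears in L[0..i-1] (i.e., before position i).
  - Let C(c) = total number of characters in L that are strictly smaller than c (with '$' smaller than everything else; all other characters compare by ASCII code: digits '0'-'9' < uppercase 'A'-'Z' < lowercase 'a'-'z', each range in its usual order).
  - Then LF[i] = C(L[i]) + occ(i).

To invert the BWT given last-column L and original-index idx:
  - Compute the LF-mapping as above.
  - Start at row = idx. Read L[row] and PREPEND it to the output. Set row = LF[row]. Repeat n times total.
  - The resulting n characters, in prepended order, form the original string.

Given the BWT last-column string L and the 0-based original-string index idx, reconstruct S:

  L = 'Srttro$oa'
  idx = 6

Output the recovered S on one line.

LF mapping: 1 5 7 8 6 3 0 4 2
Walk LF starting at row 6, prepending L[row]:
  step 1: row=6, L[6]='$', prepend. Next row=LF[6]=0
  step 2: row=0, L[0]='S', prepend. Next row=LF[0]=1
  step 3: row=1, L[1]='r', prepend. Next row=LF[1]=5
  step 4: row=5, L[5]='o', prepend. Next row=LF[5]=3
  step 5: row=3, L[3]='t', prepend. Next row=LF[3]=8
  step 6: row=8, L[8]='a', prepend. Next row=LF[8]=2
  step 7: row=2, L[2]='t', prepend. Next row=LF[2]=7
  step 8: row=7, L[7]='o', prepend. Next row=LF[7]=4
  step 9: row=4, L[4]='r', prepend. Next row=LF[4]=6
Reversed output: rotatorS$

Answer: rotatorS$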